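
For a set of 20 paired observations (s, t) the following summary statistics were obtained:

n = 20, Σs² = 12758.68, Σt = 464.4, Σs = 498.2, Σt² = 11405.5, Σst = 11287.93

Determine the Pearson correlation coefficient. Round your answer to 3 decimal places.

-0.602

r = (nΣst − ΣsΣt) / √[(nΣs² − (Σs)²)(nΣt² − (Σt)²)]
Numerator: 20×11287.93 − 498.2×464.4 = -5605.48
Denominator: √[(255173.6 − 248203.24)(228110 − 215667.36)] = √[6970.36 × 12442.64] = 9312.8771
r = -5605.48 / 9312.8771 ≈ -0.602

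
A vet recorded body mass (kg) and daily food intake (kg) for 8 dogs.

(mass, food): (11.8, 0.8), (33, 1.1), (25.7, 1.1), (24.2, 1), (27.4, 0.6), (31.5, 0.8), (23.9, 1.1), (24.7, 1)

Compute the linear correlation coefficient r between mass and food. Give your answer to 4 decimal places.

0.1540

n = 8, Σx = 202.2, Σy = 7.5, Σx² = 5398.68, Σy² = 7.27, Σxy = 190.84
nΣxy − ΣxΣy = 1526.72 − 1516.5 = 10.22
nΣx² − (Σx)² = 43189.44 − 40884.84 = 2304.6; nΣy² − (Σy)² = 58.16 − 56.25 = 1.91
r = 10.22 / √(2304.6 × 1.91) = 10.22 / 66.3460 ≈ 0.1540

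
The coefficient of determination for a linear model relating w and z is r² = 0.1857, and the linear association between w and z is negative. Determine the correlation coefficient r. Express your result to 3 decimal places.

-0.431

|r| = √0.1857 = 0.431
The association is negative, so r = −0.431.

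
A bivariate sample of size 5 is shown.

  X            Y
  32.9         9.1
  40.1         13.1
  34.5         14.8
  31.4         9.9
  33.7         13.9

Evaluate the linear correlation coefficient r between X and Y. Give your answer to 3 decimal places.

n = 5, ΣX = 172.6, ΣY = 60.8, ΣX² = 6002.32, ΣY² = 764.68, ΣXY = 2114.59
nΣXY − ΣXΣY = 10572.95 − 10494.08 = 78.87
nΣX² − (ΣX)² = 30011.6 − 29790.76 = 220.84; nΣY² − (ΣY)² = 3823.4 − 3696.64 = 126.76
r = 78.87 / √(220.84 × 126.76) = 78.87 / 167.3131 ≈ 0.471

0.471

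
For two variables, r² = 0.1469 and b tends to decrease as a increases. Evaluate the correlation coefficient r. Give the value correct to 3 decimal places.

-0.383

|r| = √0.1469 = 0.383
The association is negative, so r = −0.383.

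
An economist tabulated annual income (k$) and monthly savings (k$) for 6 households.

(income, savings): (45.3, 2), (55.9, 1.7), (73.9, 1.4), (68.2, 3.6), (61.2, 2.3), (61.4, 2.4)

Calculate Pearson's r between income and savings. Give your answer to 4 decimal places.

n = 6, Σx = 365.9, Σy = 13.4, Σx² = 22804.75, Σy² = 32.86, Σxy = 822.73
nΣxy − ΣxΣy = 4936.38 − 4903.06 = 33.32
nΣx² − (Σx)² = 136828.5 − 133882.81 = 2945.69; nΣy² − (Σy)² = 197.16 − 179.56 = 17.6
r = 33.32 / √(2945.69 × 17.6) = 33.32 / 227.6931 ≈ 0.1463

0.1463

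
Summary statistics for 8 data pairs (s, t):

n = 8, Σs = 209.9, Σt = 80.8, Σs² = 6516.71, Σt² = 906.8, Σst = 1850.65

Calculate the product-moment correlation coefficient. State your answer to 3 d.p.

-0.890

r = (nΣst − ΣsΣt) / √[(nΣs² − (Σs)²)(nΣt² − (Σt)²)]
Numerator: 8×1850.65 − 209.9×80.8 = -2154.72
Denominator: √[(52133.68 − 44058.01)(7254.4 − 6528.64)] = √[8075.67 × 725.76] = 2420.9499
r = -2154.72 / 2420.9499 ≈ -0.890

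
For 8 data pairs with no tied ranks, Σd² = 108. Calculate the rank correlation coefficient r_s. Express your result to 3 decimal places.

ρ = 1 − 6Σd² / [n(n²−1)] = 1 − 6×108 / (8×63)
  = 1 − 648/504 = 1 − 1.2857 ≈ -0.286

-0.286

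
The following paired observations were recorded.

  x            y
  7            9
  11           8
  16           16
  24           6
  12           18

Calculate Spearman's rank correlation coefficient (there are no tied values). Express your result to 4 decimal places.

-0.2000

Rank x: 1, 2, 4, 5, 3
Rank y: 3, 2, 4, 1, 5
d = rank(x) − rank(y): -2, 0, 0, 4, -2; Σd² = 24
ρ = 1 − 6Σd² / [n(n²−1)] = 1 − 6×24 / (5×24) = 1 − 144/120 ≈ -0.2000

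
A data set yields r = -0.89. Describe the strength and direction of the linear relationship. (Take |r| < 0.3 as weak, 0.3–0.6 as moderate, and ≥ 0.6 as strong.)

r = -0.89 < 0 so the relationship is negative.
|r| = 0.89, which falls in the strong range.

strong negative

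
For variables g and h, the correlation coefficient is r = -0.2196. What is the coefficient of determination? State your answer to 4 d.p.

0.0482

r² = (-0.2196)² = 0.0482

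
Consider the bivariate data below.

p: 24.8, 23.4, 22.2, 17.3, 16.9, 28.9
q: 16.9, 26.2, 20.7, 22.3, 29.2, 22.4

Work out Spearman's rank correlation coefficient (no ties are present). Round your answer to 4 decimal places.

Rank p: 5, 4, 3, 2, 1, 6
Rank q: 1, 5, 2, 3, 6, 4
d = rank(p) − rank(q): 4, -1, 1, -1, -5, 2; Σd² = 48
ρ = 1 − 6Σd² / [n(n²−1)] = 1 − 6×48 / (6×35) = 1 − 288/210 ≈ -0.3714

-0.3714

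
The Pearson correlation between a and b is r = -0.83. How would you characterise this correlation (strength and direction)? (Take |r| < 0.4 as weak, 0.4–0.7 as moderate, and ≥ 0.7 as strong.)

r = -0.83 < 0 so the relationship is negative.
|r| = 0.83, which falls in the strong range.

strong negative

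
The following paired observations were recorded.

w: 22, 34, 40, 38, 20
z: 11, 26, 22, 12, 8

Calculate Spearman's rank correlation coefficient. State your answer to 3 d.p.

0.700

Rank w: 2, 3, 5, 4, 1
Rank z: 2, 5, 4, 3, 1
d = rank(w) − rank(z): 0, -2, 1, 1, 0; Σd² = 6
ρ = 1 − 6Σd² / [n(n²−1)] = 1 − 6×6 / (5×24) = 1 − 36/120 ≈ 0.700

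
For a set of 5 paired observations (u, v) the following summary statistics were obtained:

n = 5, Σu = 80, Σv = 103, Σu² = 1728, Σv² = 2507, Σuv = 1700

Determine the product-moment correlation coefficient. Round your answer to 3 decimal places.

0.125

r = (nΣuv − ΣuΣv) / √[(nΣu² − (Σu)²)(nΣv² − (Σv)²)]
Numerator: 5×1700 − 80×103 = 260
Denominator: √[(8640 − 6400)(12535 − 10609)] = √[2240 × 1926] = 2077.0749
r = 260 / 2077.0749 ≈ 0.125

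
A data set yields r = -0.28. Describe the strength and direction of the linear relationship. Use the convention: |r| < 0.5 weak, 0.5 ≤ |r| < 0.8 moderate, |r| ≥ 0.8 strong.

weak negative

r = -0.28 < 0 so the relationship is negative.
|r| = 0.28, which falls in the weak range.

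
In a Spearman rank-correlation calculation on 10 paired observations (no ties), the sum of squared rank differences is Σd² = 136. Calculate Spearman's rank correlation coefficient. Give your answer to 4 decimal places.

0.1758

ρ = 1 − 6Σd² / [n(n²−1)] = 1 − 6×136 / (10×99)
  = 1 − 816/990 = 1 − 0.82424 ≈ 0.1758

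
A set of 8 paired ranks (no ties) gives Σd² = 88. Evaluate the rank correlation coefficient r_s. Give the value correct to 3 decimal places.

-0.048

ρ = 1 − 6Σd² / [n(n²−1)] = 1 − 6×88 / (8×63)
  = 1 − 528/504 = 1 − 1.0476 ≈ -0.048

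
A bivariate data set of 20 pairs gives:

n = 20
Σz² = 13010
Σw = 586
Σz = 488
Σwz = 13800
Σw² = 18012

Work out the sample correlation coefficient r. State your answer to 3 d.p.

-0.517

r = (nΣwz − ΣwΣz) / √[(nΣw² − (Σw)²)(nΣz² − (Σz)²)]
Numerator: 20×13800 − 586×488 = -9968
Denominator: √[(360240 − 343396)(260200 − 238144)] = √[16844 × 22056] = 19274.6275
r = -9968 / 19274.6275 ≈ -0.517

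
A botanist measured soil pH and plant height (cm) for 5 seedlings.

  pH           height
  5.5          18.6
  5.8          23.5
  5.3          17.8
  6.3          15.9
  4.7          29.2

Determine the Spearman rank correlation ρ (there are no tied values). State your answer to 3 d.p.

-0.600

Rank pH: 3, 4, 2, 5, 1
Rank height: 3, 4, 2, 1, 5
d = rank(pH) − rank(height): 0, 0, 0, 4, -4; Σd² = 32
ρ = 1 − 6Σd² / [n(n²−1)] = 1 − 6×32 / (5×24) = 1 − 192/120 ≈ -0.600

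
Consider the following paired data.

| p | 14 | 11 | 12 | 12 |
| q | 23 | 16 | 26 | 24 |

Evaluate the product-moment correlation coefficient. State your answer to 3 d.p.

n = 4, Σp = 49, Σq = 89, Σp² = 605, Σq² = 2037, Σpq = 1098
nΣpq − ΣpΣq = 4392 − 4361 = 31
nΣp² − (Σp)² = 2420 − 2401 = 19; nΣq² − (Σq)² = 8148 − 7921 = 227
r = 31 / √(19 × 227) = 31 / 65.6734 ≈ 0.472

0.472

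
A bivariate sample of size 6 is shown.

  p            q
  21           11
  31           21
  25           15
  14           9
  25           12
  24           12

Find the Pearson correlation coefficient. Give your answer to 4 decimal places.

n = 6, Σp = 140, Σq = 80, Σp² = 3424, Σq² = 1156, Σpq = 1971
nΣpq − ΣpΣq = 11826 − 11200 = 626
nΣp² − (Σp)² = 20544 − 19600 = 944; nΣq² − (Σq)² = 6936 − 6400 = 536
r = 626 / √(944 × 536) = 626 / 711.3255 ≈ 0.8800

0.8800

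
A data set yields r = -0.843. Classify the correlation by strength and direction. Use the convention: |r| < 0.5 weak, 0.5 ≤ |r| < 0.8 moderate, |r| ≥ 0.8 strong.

strong negative

r = -0.843 < 0 so the relationship is negative.
|r| = 0.843, which falls in the strong range.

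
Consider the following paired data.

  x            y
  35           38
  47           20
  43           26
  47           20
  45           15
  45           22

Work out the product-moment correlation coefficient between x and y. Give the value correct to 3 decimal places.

-0.917

n = 6, Σx = 262, Σy = 141, Σx² = 11542, Σy² = 3629, Σxy = 5993
nΣxy − ΣxΣy = 35958 − 36942 = -984
nΣx² − (Σx)² = 69252 − 68644 = 608; nΣy² − (Σy)² = 21774 − 19881 = 1893
r = -984 / √(608 × 1893) = -984 / 1072.8206 ≈ -0.917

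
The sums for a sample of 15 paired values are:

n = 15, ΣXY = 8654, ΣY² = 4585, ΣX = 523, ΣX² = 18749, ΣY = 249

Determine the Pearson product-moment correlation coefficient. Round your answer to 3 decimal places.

-0.058

r = (nΣXY − ΣXΣY) / √[(nΣX² − (ΣX)²)(nΣY² − (ΣY)²)]
Numerator: 15×8654 − 523×249 = -417
Denominator: √[(281235 − 273529)(68775 − 62001)] = √[7706 × 6774] = 7224.9875
r = -417 / 7224.9875 ≈ -0.058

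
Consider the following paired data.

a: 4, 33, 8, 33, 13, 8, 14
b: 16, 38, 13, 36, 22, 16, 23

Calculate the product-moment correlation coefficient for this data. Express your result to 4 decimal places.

0.9777

n = 7, Σa = 113, Σb = 164, Σa² = 2687, Σb² = 4434, Σab = 3346
nΣab − ΣaΣb = 23422 − 18532 = 4890
nΣa² − (Σa)² = 18809 − 12769 = 6040; nΣb² − (Σb)² = 31038 − 26896 = 4142
r = 4890 / √(6040 × 4142) = 4890 / 5001.7677 ≈ 0.9777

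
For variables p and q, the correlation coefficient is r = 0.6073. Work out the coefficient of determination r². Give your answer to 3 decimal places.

0.369

r² = (0.6073)² = 0.369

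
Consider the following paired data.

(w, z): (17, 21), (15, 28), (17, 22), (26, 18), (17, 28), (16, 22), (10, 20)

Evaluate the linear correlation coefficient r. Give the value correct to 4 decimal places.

n = 7, Σw = 118, Σz = 159, Σw² = 2124, Σz² = 3701, Σwz = 2647
nΣwz − ΣwΣz = 18529 − 18762 = -233
nΣw² − (Σw)² = 14868 − 13924 = 944; nΣz² − (Σz)² = 25907 − 25281 = 626
r = -233 / √(944 × 626) = -233 / 768.7288 ≈ -0.3031

-0.3031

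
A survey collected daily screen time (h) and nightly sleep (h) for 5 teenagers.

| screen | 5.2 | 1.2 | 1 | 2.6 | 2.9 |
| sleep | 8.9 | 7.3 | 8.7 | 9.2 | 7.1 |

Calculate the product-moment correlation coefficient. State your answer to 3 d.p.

n = 5, Σx = 12.9, Σy = 41.2, Σx² = 44.65, Σy² = 343.24, Σxy = 108.25
nΣxy − ΣxΣy = 541.25 − 531.48 = 9.77
nΣx² − (Σx)² = 223.25 − 166.41 = 56.84; nΣy² − (Σy)² = 1716.2 − 1697.44 = 18.76
r = 9.77 / √(56.84 × 18.76) = 9.77 / 32.6545 ≈ 0.299

0.299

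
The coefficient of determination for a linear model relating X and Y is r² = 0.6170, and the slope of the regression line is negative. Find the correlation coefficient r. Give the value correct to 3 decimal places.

|r| = √0.6170 = 0.785
The association is negative, so r = −0.785.

-0.785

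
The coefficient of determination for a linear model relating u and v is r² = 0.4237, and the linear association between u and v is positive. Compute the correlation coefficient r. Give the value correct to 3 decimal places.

|r| = √0.4237 = 0.651
The association is positive, so r = 0.651.

0.651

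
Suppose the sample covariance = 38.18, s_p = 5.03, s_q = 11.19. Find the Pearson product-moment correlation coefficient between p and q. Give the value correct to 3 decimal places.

r = Cov(p,q) / (s_p · s_q) = 38.18 / (5.03 × 11.19)
  = 38.18 / 56.2857 ≈ 0.678

0.678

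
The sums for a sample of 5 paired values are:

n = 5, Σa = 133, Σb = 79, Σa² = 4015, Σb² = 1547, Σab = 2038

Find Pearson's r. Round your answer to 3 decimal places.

r = (nΣab − ΣaΣb) / √[(nΣa² − (Σa)²)(nΣb² − (Σb)²)]
Numerator: 5×2038 − 133×79 = -317
Denominator: √[(20075 − 17689)(7735 − 6241)] = √[2386 × 1494] = 1888.0371
r = -317 / 1888.0371 ≈ -0.168

-0.168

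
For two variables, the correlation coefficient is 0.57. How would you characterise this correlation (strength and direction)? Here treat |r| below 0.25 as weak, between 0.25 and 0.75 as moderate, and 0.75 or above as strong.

moderate positive

r = 0.57 > 0 so the relationship is positive.
|r| = 0.57, which falls in the moderate range.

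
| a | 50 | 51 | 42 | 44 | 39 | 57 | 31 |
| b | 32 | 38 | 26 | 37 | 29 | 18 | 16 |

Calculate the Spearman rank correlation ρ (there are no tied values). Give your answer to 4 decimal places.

Rank a: 5, 6, 3, 4, 2, 7, 1
Rank b: 5, 7, 3, 6, 4, 2, 1
d = rank(a) − rank(b): 0, -1, 0, -2, -2, 5, 0; Σd² = 34
ρ = 1 − 6Σd² / [n(n²−1)] = 1 − 6×34 / (7×48) = 1 − 204/336 ≈ 0.3929

0.3929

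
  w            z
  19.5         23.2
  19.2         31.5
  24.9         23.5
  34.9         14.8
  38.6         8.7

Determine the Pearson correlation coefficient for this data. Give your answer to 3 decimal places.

n = 5, Σw = 137.1, Σz = 101.7, Σw² = 4076.87, Σz² = 2377.47, Σwz = 2494.69
nΣwz − ΣwΣz = 12473.45 − 13943.07 = -1469.62
nΣw² − (Σw)² = 20384.35 − 18796.41 = 1587.94; nΣz² − (Σz)² = 11887.35 − 10342.89 = 1544.46
r = -1469.62 / √(1587.94 × 1544.46) = -1469.62 / 1566.0491 ≈ -0.938

-0.938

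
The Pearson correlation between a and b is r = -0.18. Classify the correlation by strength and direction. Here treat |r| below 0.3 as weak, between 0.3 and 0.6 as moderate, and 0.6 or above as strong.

r = -0.18 < 0 so the relationship is negative.
|r| = 0.18, which falls in the weak range.

weak negative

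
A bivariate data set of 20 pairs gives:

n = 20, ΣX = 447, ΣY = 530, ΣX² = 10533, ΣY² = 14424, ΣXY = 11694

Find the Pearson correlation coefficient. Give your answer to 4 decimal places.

-0.3341

r = (nΣXY − ΣXΣY) / √[(nΣX² − (ΣX)²)(nΣY² − (ΣY)²)]
Numerator: 20×11694 − 447×530 = -3030
Denominator: √[(210660 − 199809)(288480 − 280900)] = √[10851 × 7580] = 9069.2105
r = -3030 / 9069.2105 ≈ -0.3341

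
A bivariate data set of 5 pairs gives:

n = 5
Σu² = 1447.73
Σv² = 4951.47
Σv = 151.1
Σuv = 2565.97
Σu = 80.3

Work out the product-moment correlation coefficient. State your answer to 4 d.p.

r = (nΣuv − ΣuΣv) / √[(nΣu² − (Σu)²)(nΣv² − (Σv)²)]
Numerator: 5×2565.97 − 80.3×151.1 = 696.52
Denominator: √[(7238.65 − 6448.09)(24757.35 − 22831.21)] = √[790.56 × 1926.14] = 1233.9892
r = 696.52 / 1233.9892 ≈ 0.5644

0.5644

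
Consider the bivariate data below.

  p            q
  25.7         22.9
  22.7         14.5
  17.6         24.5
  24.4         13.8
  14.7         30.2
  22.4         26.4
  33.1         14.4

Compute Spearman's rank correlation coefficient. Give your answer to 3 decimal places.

Rank p: 6, 4, 2, 5, 1, 3, 7
Rank q: 4, 3, 5, 1, 7, 6, 2
d = rank(p) − rank(q): 2, 1, -3, 4, -6, -3, 5; Σd² = 100
ρ = 1 − 6Σd² / [n(n²−1)] = 1 − 6×100 / (7×48) = 1 − 600/336 ≈ -0.786

-0.786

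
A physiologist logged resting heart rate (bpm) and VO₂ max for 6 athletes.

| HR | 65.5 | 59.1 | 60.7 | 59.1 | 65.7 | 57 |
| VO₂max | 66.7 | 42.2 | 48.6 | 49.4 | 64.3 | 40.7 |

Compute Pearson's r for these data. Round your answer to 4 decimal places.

0.9702

n = 6, Σx = 367.1, Σy = 311.9, Σx² = 22525.85, Σy² = 16823.03, Σxy = 19276.84
nΣxy − ΣxΣy = 115661.04 − 114498.49 = 1162.55
nΣx² − (Σx)² = 135155.1 − 134762.41 = 392.69; nΣy² − (Σy)² = 100938.18 − 97281.61 = 3656.57
r = 1162.55 / √(392.69 × 3656.57) = 1162.55 / 1198.2898 ≈ 0.9702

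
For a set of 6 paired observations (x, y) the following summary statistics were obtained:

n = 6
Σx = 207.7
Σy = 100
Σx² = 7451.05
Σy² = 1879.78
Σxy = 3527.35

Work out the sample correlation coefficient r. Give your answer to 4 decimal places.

0.2784

r = (nΣxy − ΣxΣy) / √[(nΣx² − (Σx)²)(nΣy² − (Σy)²)]
Numerator: 6×3527.35 − 207.7×100 = 394.1
Denominator: √[(44706.3 − 43139.29)(11278.68 − 10000)] = √[1567.01 × 1278.68] = 1415.5226
r = 394.1 / 1415.5226 ≈ 0.2784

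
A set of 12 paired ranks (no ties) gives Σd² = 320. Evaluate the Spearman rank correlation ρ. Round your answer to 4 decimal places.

ρ = 1 − 6Σd² / [n(n²−1)] = 1 − 6×320 / (12×143)
  = 1 − 1920/1716 = 1 − 1.11888 ≈ -0.1189

-0.1189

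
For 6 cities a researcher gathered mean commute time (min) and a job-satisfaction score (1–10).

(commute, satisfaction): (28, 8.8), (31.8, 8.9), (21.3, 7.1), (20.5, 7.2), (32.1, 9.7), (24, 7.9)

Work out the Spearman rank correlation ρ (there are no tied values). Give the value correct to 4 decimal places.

0.9429

Rank commute: 4, 5, 2, 1, 6, 3
Rank satisfaction: 4, 5, 1, 2, 6, 3
d = rank(commute) − rank(satisfaction): 0, 0, 1, -1, 0, 0; Σd² = 2
ρ = 1 − 6Σd² / [n(n²−1)] = 1 − 6×2 / (6×35) = 1 − 12/210 ≈ 0.9429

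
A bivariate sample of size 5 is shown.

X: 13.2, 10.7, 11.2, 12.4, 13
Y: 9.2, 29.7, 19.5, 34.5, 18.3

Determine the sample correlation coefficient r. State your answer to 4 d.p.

n = 5, ΣX = 60.5, ΣY = 111.2, ΣX² = 736.93, ΣY² = 2872.12, ΣXY = 1323.33
nΣXY − ΣXΣY = 6616.65 − 6727.6 = -110.95
nΣX² − (ΣX)² = 3684.65 − 3660.25 = 24.4; nΣY² − (ΣY)² = 14360.6 − 12365.44 = 1995.16
r = -110.95 / √(24.4 × 1995.16) = -110.95 / 220.6398 ≈ -0.5029

-0.5029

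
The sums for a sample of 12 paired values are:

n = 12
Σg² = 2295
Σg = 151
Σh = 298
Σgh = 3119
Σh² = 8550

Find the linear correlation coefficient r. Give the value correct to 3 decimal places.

r = (nΣgh − ΣgΣh) / √[(nΣg² − (Σg)²)(nΣh² − (Σh)²)]
Numerator: 12×3119 − 151×298 = -7570
Denominator: √[(27540 − 22801)(102600 − 88804)] = √[4739 × 13796] = 8085.7433
r = -7570 / 8085.7433 ≈ -0.936

-0.936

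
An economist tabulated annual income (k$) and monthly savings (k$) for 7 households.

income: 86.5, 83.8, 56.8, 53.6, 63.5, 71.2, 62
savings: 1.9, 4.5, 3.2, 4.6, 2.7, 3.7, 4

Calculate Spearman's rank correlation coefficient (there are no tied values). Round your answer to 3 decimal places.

-0.464

Rank income: 7, 6, 2, 1, 4, 5, 3
Rank savings: 1, 6, 3, 7, 2, 4, 5
d = rank(income) − rank(savings): 6, 0, -1, -6, 2, 1, -2; Σd² = 82
ρ = 1 − 6Σd² / [n(n²−1)] = 1 − 6×82 / (7×48) = 1 − 492/336 ≈ -0.464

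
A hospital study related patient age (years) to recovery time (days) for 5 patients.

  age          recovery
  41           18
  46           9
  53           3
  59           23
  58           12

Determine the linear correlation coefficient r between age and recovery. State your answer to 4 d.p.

n = 5, Σx = 257, Σy = 65, Σx² = 13451, Σy² = 1087, Σxy = 3364
nΣxy − ΣxΣy = 16820 − 16705 = 115
nΣx² − (Σx)² = 67255 − 66049 = 1206; nΣy² − (Σy)² = 5435 − 4225 = 1210
r = 115 / √(1206 × 1210) = 115 / 1207.9983 ≈ 0.0952

0.0952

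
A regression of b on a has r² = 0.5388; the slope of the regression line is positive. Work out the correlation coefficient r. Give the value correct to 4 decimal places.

0.7340

|r| = √0.5388 = 0.7340
The association is positive, so r = 0.7340.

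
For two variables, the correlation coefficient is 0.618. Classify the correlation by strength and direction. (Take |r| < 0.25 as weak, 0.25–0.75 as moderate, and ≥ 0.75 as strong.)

r = 0.618 > 0 so the relationship is positive.
|r| = 0.618, which falls in the moderate range.

moderate positive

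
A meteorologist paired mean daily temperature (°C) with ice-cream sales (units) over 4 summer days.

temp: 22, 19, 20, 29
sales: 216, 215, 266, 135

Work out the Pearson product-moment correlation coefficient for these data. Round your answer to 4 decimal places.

-0.8841

n = 4, Σx = 90, Σy = 832, Σx² = 2086, Σy² = 181862, Σxy = 18072
nΣxy − ΣxΣy = 72288 − 74880 = -2592
nΣx² − (Σx)² = 8344 − 8100 = 244; nΣy² − (Σy)² = 727448 − 692224 = 35224
r = -2592 / √(244 × 35224) = -2592 / 2931.6644 ≈ -0.8841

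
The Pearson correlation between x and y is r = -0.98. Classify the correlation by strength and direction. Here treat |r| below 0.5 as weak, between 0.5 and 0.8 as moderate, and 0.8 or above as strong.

r = -0.98 < 0 so the relationship is negative.
|r| = 0.98, which falls in the strong range.

strong negative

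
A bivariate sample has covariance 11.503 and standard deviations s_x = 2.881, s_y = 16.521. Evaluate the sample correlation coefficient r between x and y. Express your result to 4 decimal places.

0.2417

r = Cov(x,y) / (s_x · s_y) = 11.503 / (2.881 × 16.521)
  = 11.503 / 47.5970 ≈ 0.2417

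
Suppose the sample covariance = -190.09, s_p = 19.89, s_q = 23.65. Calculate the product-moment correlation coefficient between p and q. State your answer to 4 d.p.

r = Cov(p,q) / (s_p · s_q) = -190.09 / (19.89 × 23.65)
  = -190.09 / 470.3985 ≈ -0.4041

-0.4041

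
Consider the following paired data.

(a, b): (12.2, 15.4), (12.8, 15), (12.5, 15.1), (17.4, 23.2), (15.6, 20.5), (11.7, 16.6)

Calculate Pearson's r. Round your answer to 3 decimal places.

0.948

n = 6, Σa = 82.2, Σb = 105.8, Σa² = 1151.94, Σb² = 1924.22, Σab = 1486.33
nΣab − ΣaΣb = 8917.98 − 8696.76 = 221.22
nΣa² − (Σa)² = 6911.64 − 6756.84 = 154.8; nΣb² − (Σb)² = 11545.32 − 11193.64 = 351.68
r = 221.22 / √(154.8 × 351.68) = 221.22 / 233.3239 ≈ 0.948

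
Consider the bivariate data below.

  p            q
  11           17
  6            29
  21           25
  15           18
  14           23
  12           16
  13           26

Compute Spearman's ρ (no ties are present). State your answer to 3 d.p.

Rank p: 2, 1, 7, 6, 5, 3, 4
Rank q: 2, 7, 5, 3, 4, 1, 6
d = rank(p) − rank(q): 0, -6, 2, 3, 1, 2, -2; Σd² = 58
ρ = 1 − 6Σd² / [n(n²−1)] = 1 − 6×58 / (7×48) = 1 − 348/336 ≈ -0.036

-0.036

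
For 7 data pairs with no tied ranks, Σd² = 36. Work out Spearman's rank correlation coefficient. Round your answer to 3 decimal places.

0.357

ρ = 1 − 6Σd² / [n(n²−1)] = 1 − 6×36 / (7×48)
  = 1 − 216/336 = 1 − 0.6429 ≈ 0.357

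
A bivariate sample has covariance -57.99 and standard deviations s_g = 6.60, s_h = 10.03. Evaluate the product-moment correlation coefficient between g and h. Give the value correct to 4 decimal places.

r = Cov(g,h) / (s_g · s_h) = -57.99 / (6.60 × 10.03)
  = -57.99 / 66.1980 ≈ -0.8760

-0.8760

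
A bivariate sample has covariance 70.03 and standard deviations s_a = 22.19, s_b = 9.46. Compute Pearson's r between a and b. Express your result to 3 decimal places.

0.334

r = Cov(a,b) / (s_a · s_b) = 70.03 / (22.19 × 9.46)
  = 70.03 / 209.9174 ≈ 0.334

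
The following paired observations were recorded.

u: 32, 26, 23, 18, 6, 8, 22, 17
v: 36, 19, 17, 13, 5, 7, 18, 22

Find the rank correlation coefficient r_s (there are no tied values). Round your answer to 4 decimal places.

0.7381

Rank u: 8, 7, 6, 4, 1, 2, 5, 3
Rank v: 8, 6, 4, 3, 1, 2, 5, 7
d = rank(u) − rank(v): 0, 1, 2, 1, 0, 0, 0, -4; Σd² = 22
ρ = 1 − 6Σd² / [n(n²−1)] = 1 − 6×22 / (8×63) = 1 − 132/504 ≈ 0.7381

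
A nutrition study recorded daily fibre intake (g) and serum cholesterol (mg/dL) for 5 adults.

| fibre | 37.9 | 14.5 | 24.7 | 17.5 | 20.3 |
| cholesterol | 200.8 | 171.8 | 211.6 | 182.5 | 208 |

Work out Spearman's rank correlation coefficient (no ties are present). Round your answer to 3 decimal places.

Rank fibre: 5, 1, 4, 2, 3
Rank cholesterol: 3, 1, 5, 2, 4
d = rank(fibre) − rank(cholesterol): 2, 0, -1, 0, -1; Σd² = 6
ρ = 1 − 6Σd² / [n(n²−1)] = 1 − 6×6 / (5×24) = 1 − 36/120 ≈ 0.700

0.700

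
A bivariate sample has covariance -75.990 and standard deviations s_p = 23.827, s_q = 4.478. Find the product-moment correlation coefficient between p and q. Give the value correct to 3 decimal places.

r = Cov(p,q) / (s_p · s_q) = -75.990 / (23.827 × 4.478)
  = -75.990 / 106.6973 ≈ -0.712

-0.712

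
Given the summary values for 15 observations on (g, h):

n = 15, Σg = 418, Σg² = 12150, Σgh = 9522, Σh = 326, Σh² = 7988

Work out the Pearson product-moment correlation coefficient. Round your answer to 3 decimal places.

r = (nΣgh − ΣgΣh) / √[(nΣg² − (Σg)²)(nΣh² − (Σh)²)]
Numerator: 15×9522 − 418×326 = 6562
Denominator: √[(182250 − 174724)(119820 − 106276)] = √[7526 × 13544] = 10096.1450
r = 6562 / 10096.1450 ≈ 0.650

0.650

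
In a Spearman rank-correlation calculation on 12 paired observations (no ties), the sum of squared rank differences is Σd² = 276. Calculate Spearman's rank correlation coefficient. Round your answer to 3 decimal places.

0.035

ρ = 1 − 6Σd² / [n(n²−1)] = 1 − 6×276 / (12×143)
  = 1 − 1656/1716 = 1 − 0.9650 ≈ 0.035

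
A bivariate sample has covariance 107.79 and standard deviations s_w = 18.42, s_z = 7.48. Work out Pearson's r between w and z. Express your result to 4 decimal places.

r = Cov(w,z) / (s_w · s_z) = 107.79 / (18.42 × 7.48)
  = 107.79 / 137.7816 ≈ 0.7823

0.7823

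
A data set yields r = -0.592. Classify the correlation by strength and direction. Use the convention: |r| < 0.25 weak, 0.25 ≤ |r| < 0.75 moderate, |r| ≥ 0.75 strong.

moderate negative

r = -0.592 < 0 so the relationship is negative.
|r| = 0.592, which falls in the moderate range.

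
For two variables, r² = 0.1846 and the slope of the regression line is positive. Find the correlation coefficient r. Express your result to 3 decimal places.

0.430

|r| = √0.1846 = 0.430
The association is positive, so r = 0.430.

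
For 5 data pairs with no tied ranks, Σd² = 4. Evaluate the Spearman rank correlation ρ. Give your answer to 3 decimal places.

0.800

ρ = 1 − 6Σd² / [n(n²−1)] = 1 − 6×4 / (5×24)
  = 1 − 24/120 = 1 − 0.2000 ≈ 0.800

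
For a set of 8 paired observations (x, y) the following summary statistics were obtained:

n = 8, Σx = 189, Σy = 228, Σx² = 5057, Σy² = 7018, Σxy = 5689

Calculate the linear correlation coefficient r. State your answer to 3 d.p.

0.545

r = (nΣxy − ΣxΣy) / √[(nΣx² − (Σx)²)(nΣy² − (Σy)²)]
Numerator: 8×5689 − 189×228 = 2420
Denominator: √[(40456 − 35721)(56144 − 51984)] = √[4735 × 4160] = 4438.1978
r = 2420 / 4438.1978 ≈ 0.545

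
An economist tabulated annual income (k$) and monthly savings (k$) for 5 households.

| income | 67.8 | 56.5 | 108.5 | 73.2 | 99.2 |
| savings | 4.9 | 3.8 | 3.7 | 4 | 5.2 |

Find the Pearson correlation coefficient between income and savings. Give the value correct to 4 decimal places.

n = 5, Σx = 405.2, Σy = 21.6, Σx² = 34760.22, Σy² = 95.18, Σxy = 1757.01
nΣxy − ΣxΣy = 8785.05 − 8752.32 = 32.73
nΣx² − (Σx)² = 173801.1 − 164187.04 = 9614.06; nΣy² − (Σy)² = 475.9 − 466.56 = 9.34
r = 32.73 / √(9614.06 × 9.34) = 32.73 / 299.6587 ≈ 0.1092

0.1092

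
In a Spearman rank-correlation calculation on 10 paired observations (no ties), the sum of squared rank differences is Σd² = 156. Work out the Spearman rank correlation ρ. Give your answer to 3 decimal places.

ρ = 1 − 6Σd² / [n(n²−1)] = 1 − 6×156 / (10×99)
  = 1 − 936/990 = 1 − 0.9455 ≈ 0.055

0.055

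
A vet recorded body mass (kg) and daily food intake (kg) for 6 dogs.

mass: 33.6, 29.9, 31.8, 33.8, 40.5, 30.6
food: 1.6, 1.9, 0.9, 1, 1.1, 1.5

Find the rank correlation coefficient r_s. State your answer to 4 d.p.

Rank mass: 4, 1, 3, 5, 6, 2
Rank food: 5, 6, 1, 2, 3, 4
d = rank(mass) − rank(food): -1, -5, 2, 3, 3, -2; Σd² = 52
ρ = 1 − 6Σd² / [n(n²−1)] = 1 − 6×52 / (6×35) = 1 − 312/210 ≈ -0.4857

-0.4857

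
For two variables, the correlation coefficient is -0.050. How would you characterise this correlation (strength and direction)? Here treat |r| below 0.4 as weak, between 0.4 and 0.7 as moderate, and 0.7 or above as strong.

r = -0.050 < 0 so the relationship is negative.
|r| = 0.050, which falls in the weak range.

weak negative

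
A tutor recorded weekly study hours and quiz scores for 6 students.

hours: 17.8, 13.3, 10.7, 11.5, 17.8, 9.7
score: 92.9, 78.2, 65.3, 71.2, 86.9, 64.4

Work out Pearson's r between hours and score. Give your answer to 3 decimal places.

n = 6, Σx = 80.8, Σy = 458.9, Σx² = 1151.4, Σy² = 35778.15, Σxy = 6382.69
nΣxy − ΣxΣy = 38296.14 − 37079.12 = 1217.02
nΣx² − (Σx)² = 6908.4 − 6528.64 = 379.76; nΣy² − (Σy)² = 214668.9 − 210589.21 = 4079.69
r = 1217.02 / √(379.76 × 4079.69) = 1217.02 / 1244.7100 ≈ 0.978

0.978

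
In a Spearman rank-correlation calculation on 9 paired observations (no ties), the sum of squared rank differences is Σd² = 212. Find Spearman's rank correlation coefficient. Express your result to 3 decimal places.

-0.767

ρ = 1 − 6Σd² / [n(n²−1)] = 1 − 6×212 / (9×80)
  = 1 − 1272/720 = 1 − 1.7667 ≈ -0.767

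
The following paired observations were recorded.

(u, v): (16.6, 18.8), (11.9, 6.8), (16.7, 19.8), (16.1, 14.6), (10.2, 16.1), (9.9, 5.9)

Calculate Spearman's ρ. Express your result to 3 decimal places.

0.829

Rank u: 5, 3, 6, 4, 2, 1
Rank v: 5, 2, 6, 3, 4, 1
d = rank(u) − rank(v): 0, 1, 0, 1, -2, 0; Σd² = 6
ρ = 1 − 6Σd² / [n(n²−1)] = 1 − 6×6 / (6×35) = 1 − 36/210 ≈ 0.829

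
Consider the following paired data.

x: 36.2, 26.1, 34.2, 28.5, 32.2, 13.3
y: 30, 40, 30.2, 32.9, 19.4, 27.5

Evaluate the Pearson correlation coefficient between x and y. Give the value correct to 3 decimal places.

-0.086

n = 6, Σx = 170.5, Σy = 180, Σx² = 5187.27, Σy² = 5627.06, Σxy = 5090.92
nΣxy − ΣxΣy = 30545.52 − 30690 = -144.48
nΣx² − (Σx)² = 31123.62 − 29070.25 = 2053.37; nΣy² − (Σy)² = 33762.36 − 32400 = 1362.36
r = -144.48 / √(2053.37 × 1362.36) = -144.48 / 1672.5517 ≈ -0.086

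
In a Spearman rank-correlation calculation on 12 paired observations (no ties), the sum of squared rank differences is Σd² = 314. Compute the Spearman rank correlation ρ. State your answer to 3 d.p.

ρ = 1 − 6Σd² / [n(n²−1)] = 1 − 6×314 / (12×143)
  = 1 − 1884/1716 = 1 − 1.0979 ≈ -0.098

-0.098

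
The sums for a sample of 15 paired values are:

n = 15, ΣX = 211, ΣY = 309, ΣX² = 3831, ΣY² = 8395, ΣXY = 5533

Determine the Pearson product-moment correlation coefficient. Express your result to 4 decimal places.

0.8965

r = (nΣXY − ΣXΣY) / √[(nΣX² − (ΣX)²)(nΣY² − (ΣY)²)]
Numerator: 15×5533 − 211×309 = 17796
Denominator: √[(57465 − 44521)(125925 − 95481)] = √[12944 × 30444] = 19851.1243
r = 17796 / 19851.1243 ≈ 0.8965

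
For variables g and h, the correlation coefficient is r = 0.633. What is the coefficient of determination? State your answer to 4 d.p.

0.4007

r² = (0.633)² = 0.4007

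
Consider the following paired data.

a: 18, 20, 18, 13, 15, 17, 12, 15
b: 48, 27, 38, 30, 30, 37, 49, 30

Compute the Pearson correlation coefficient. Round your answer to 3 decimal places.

-0.179

n = 8, Σa = 128, Σb = 289, Σa² = 2100, Σb² = 10947, Σab = 4595
nΣab − ΣaΣb = 36760 − 36992 = -232
nΣa² − (Σa)² = 16800 − 16384 = 416; nΣb² − (Σb)² = 87576 − 83521 = 4055
r = -232 / √(416 × 4055) = -232 / 1298.7994 ≈ -0.179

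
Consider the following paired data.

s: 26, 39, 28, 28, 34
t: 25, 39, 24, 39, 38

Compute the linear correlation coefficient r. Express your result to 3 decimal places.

0.668

n = 5, Σs = 155, Σt = 165, Σs² = 4921, Σt² = 5687, Σst = 5227
nΣst − ΣsΣt = 26135 − 25575 = 560
nΣs² − (Σs)² = 24605 − 24025 = 580; nΣt² − (Σt)² = 28435 − 27225 = 1210
r = 560 / √(580 × 1210) = 560 / 837.7350 ≈ 0.668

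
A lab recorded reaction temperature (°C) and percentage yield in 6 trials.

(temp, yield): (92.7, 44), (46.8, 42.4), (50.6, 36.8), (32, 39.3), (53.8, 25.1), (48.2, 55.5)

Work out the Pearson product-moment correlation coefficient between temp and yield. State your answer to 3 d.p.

n = 6, Σx = 324.1, Σy = 243.1, Σx² = 19585.57, Σy² = 10342.75, Σxy = 13208.28
nΣxy − ΣxΣy = 79249.68 − 78788.71 = 460.97
nΣx² − (Σx)² = 117513.42 − 105040.81 = 12472.61; nΣy² − (Σy)² = 62056.5 − 59097.61 = 2958.89
r = 460.97 / √(12472.61 × 2958.89) = 460.97 / 6074.9552 ≈ 0.076

0.076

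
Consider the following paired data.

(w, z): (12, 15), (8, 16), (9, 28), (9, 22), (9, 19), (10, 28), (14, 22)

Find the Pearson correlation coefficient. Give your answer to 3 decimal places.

n = 7, Σw = 71, Σz = 150, Σw² = 747, Σz² = 3378, Σwz = 1517
nΣwz − ΣwΣz = 10619 − 10650 = -31
nΣw² − (Σw)² = 5229 − 5041 = 188; nΣz² − (Σz)² = 23646 − 22500 = 1146
r = -31 / √(188 × 1146) = -31 / 464.1638 ≈ -0.067

-0.067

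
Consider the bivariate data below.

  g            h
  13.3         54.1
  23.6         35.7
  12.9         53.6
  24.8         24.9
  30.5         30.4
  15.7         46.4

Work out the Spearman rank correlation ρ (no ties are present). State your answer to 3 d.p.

-0.886

Rank g: 2, 4, 1, 5, 6, 3
Rank h: 6, 3, 5, 1, 2, 4
d = rank(g) − rank(h): -4, 1, -4, 4, 4, -1; Σd² = 66
ρ = 1 − 6Σd² / [n(n²−1)] = 1 − 6×66 / (6×35) = 1 − 396/210 ≈ -0.886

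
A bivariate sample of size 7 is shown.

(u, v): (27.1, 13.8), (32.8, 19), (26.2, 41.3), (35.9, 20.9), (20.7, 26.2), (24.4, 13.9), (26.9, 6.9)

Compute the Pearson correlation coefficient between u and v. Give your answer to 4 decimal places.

-0.1139

n = 7, Σu = 194, Σv = 142, Σu² = 5532.96, Σv² = 3621.2, Σuv = 3896.66
nΣuv − ΣuΣv = 27276.62 − 27548 = -271.38
nΣu² − (Σu)² = 38730.72 − 37636 = 1094.72; nΣv² − (Σv)² = 25348.4 − 20164 = 5184.4
r = -271.38 / √(1094.72 × 5184.4) = -271.38 / 2382.3237 ≈ -0.1139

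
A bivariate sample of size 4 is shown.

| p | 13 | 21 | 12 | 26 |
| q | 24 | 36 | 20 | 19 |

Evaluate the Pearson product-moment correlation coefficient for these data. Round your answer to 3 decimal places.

0.128

n = 4, Σp = 72, Σq = 99, Σp² = 1430, Σq² = 2633, Σpq = 1802
nΣpq − ΣpΣq = 7208 − 7128 = 80
nΣp² − (Σp)² = 5720 − 5184 = 536; nΣq² − (Σq)² = 10532 − 9801 = 731
r = 80 / √(536 × 731) = 80 / 625.9521 ≈ 0.128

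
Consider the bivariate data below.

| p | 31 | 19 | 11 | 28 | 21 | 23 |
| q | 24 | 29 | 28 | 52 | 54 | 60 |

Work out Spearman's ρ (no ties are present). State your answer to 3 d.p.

Rank p: 6, 2, 1, 5, 3, 4
Rank q: 1, 3, 2, 4, 5, 6
d = rank(p) − rank(q): 5, -1, -1, 1, -2, -2; Σd² = 36
ρ = 1 − 6Σd² / [n(n²−1)] = 1 − 6×36 / (6×35) = 1 − 216/210 ≈ -0.029

-0.029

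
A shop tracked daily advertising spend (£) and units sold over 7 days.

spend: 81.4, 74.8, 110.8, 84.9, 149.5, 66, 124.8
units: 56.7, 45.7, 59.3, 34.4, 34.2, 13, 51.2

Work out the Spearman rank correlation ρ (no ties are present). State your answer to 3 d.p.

0.214

Rank spend: 3, 2, 5, 4, 7, 1, 6
Rank units: 6, 4, 7, 3, 2, 1, 5
d = rank(spend) − rank(units): -3, -2, -2, 1, 5, 0, 1; Σd² = 44
ρ = 1 − 6Σd² / [n(n²−1)] = 1 − 6×44 / (7×48) = 1 − 264/336 ≈ 0.214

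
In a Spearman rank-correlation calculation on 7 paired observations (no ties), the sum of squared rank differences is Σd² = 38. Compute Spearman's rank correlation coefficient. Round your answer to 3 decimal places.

ρ = 1 − 6Σd² / [n(n²−1)] = 1 − 6×38 / (7×48)
  = 1 − 228/336 = 1 − 0.6786 ≈ 0.321

0.321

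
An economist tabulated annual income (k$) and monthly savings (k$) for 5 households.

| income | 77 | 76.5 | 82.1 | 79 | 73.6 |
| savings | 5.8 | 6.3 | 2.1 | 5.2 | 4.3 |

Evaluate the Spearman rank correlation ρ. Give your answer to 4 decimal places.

Rank income: 3, 2, 5, 4, 1
Rank savings: 4, 5, 1, 3, 2
d = rank(income) − rank(savings): -1, -3, 4, 1, -1; Σd² = 28
ρ = 1 − 6Σd² / [n(n²−1)] = 1 − 6×28 / (5×24) = 1 − 168/120 ≈ -0.4000

-0.4000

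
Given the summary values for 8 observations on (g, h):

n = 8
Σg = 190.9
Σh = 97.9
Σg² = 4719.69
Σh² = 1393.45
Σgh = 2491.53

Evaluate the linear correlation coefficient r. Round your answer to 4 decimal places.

r = (nΣgh − ΣgΣh) / √[(nΣg² − (Σg)²)(nΣh² − (Σh)²)]
Numerator: 8×2491.53 − 190.9×97.9 = 1243.13
Denominator: √[(37757.52 − 36442.81)(11147.6 − 9584.41)] = √[1314.71 × 1563.19] = 1433.5765
r = 1243.13 / 1433.5765 ≈ 0.8672

0.8672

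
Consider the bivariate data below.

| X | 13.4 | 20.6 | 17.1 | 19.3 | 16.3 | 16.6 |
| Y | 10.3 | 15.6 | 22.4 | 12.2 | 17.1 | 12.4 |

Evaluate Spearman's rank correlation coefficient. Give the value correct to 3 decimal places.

0.257

Rank X: 1, 6, 4, 5, 2, 3
Rank Y: 1, 4, 6, 2, 5, 3
d = rank(X) − rank(Y): 0, 2, -2, 3, -3, 0; Σd² = 26
ρ = 1 − 6Σd² / [n(n²−1)] = 1 − 6×26 / (6×35) = 1 − 156/210 ≈ 0.257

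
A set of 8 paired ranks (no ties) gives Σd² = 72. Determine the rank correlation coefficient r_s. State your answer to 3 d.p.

ρ = 1 − 6Σd² / [n(n²−1)] = 1 − 6×72 / (8×63)
  = 1 − 432/504 = 1 − 0.8571 ≈ 0.143

0.143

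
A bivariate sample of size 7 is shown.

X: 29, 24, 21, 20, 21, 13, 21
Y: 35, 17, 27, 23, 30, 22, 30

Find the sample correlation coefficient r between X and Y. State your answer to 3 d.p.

n = 7, ΣX = 149, ΣY = 184, ΣX² = 3309, ΣY² = 5056, ΣXY = 3996
nΣXY − ΣXΣY = 27972 − 27416 = 556
nΣX² − (ΣX)² = 23163 − 22201 = 962; nΣY² − (ΣY)² = 35392 − 33856 = 1536
r = 556 / √(962 × 1536) = 556 / 1215.5789 ≈ 0.457

0.457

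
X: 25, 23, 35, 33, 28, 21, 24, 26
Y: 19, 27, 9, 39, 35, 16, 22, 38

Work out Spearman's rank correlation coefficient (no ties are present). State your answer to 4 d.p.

0.2143

Rank X: 4, 2, 8, 7, 6, 1, 3, 5
Rank Y: 3, 5, 1, 8, 6, 2, 4, 7
d = rank(X) − rank(Y): 1, -3, 7, -1, 0, -1, -1, -2; Σd² = 66
ρ = 1 − 6Σd² / [n(n²−1)] = 1 − 6×66 / (8×63) = 1 − 396/504 ≈ 0.2143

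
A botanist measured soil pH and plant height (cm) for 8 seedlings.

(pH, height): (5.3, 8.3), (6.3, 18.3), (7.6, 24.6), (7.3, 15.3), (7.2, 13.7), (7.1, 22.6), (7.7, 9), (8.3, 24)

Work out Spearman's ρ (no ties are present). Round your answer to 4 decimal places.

0.4048

Rank pH: 1, 2, 6, 5, 4, 3, 7, 8
Rank height: 1, 5, 8, 4, 3, 6, 2, 7
d = rank(pH) − rank(height): 0, -3, -2, 1, 1, -3, 5, 1; Σd² = 50
ρ = 1 − 6Σd² / [n(n²−1)] = 1 − 6×50 / (8×63) = 1 − 300/504 ≈ 0.4048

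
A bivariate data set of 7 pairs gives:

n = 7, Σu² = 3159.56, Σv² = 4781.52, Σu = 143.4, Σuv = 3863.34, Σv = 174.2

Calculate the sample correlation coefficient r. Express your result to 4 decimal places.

0.9364

r = (nΣuv − ΣuΣv) / √[(nΣu² − (Σu)²)(nΣv² − (Σv)²)]
Numerator: 7×3863.34 − 143.4×174.2 = 2063.1
Denominator: √[(22116.92 − 20563.56)(33470.64 − 30345.64)] = √[1553.36 × 3125] = 2203.2363
r = 2063.1 / 2203.2363 ≈ 0.9364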